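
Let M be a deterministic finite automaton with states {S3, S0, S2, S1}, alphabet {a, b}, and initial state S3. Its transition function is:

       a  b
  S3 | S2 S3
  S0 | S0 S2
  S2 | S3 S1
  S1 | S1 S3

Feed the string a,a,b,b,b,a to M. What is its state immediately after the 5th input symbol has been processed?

S3 → S2 → S3 → S3 → S3 → S3
After 5 symbols: S3.

S3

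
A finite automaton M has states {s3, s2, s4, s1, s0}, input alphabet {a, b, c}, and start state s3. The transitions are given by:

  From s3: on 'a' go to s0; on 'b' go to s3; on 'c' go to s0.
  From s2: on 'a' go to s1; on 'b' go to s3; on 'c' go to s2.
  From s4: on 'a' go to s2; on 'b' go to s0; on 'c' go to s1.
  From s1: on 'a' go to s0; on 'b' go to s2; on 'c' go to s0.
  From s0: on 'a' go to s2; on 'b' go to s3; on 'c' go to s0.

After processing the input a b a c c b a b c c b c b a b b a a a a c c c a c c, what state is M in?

s2

Trace: s3 -a-> s0 -b-> s3 -a-> s0 -c-> s0 -c-> s0 -b-> s3 -a-> s0 -b-> s3 -c-> s0 -c-> s0 -b-> s3 -c-> s0 -b-> s3 -a-> s0 -b-> s3 -b-> s3 -a-> s0 -a-> s2 -a-> s1 -a-> s0 -c-> s0 -c-> s0 -c-> s0 -a-> s2 -c-> s2 -c-> s2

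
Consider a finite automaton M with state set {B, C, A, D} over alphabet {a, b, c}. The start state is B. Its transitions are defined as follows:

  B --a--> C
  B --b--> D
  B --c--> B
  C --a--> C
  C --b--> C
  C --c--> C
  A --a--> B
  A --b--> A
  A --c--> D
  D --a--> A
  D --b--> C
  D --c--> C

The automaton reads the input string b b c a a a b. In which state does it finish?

C

B → D → C → C → C → C → C → C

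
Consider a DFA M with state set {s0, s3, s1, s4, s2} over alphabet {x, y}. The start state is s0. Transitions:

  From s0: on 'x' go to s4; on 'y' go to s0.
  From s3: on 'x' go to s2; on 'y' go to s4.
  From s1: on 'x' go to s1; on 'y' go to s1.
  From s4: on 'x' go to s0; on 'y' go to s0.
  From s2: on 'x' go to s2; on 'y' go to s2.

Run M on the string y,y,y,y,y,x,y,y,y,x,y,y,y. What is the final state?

s0

Trace: s0 -y-> s0 -y-> s0 -y-> s0 -y-> s0 -y-> s0 -x-> s4 -y-> s0 -y-> s0 -y-> s0 -x-> s4 -y-> s0 -y-> s0 -y-> s0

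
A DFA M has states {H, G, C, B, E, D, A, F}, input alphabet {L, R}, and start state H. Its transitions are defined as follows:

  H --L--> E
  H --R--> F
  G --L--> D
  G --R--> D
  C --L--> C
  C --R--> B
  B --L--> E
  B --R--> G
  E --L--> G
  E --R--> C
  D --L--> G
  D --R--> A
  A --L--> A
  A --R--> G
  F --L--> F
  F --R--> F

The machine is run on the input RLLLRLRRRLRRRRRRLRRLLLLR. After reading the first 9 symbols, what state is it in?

F

Trace: H -R-> F -L-> F -L-> F -L-> F -R-> F -L-> F -R-> F -R-> F -R-> F
After 9 symbols: F.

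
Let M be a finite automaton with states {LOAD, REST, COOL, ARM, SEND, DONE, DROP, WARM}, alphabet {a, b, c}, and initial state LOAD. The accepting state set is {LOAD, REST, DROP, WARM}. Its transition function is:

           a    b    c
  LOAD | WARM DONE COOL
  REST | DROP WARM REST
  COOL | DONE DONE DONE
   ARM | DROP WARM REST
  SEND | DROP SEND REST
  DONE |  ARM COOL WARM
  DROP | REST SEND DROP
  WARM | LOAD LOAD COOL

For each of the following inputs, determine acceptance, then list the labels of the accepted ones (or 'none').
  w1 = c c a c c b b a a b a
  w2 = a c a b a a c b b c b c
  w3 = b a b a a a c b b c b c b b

w2

w1: LOAD → COOL → DONE → ARM → REST → REST → WARM → LOAD → WARM → LOAD → DONE → ARM  → end ARM, rejected
w2: LOAD → WARM → COOL → DONE → COOL → DONE → ARM → REST → WARM → LOAD → COOL → DONE → WARM  → end WARM, accepted
w3: LOAD → DONE → ARM → WARM → LOAD → WARM → LOAD → COOL → DONE → COOL → DONE → COOL → DONE → COOL → DONE  → end DONE, rejected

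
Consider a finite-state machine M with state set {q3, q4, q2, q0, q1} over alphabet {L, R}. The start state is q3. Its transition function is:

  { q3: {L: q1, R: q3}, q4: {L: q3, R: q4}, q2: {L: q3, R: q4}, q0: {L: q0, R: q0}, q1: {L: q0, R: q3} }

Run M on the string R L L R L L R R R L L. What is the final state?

start at q3
read 'R': q3 → q3
read 'L': q3 → q1
read 'L': q1 → q0
read 'R': q0 → q0
read 'L': q0 → q0
read 'L': q0 → q0
read 'R': q0 → q0
read 'R': q0 → q0
read 'R': q0 → q0
read 'L': q0 → q0
read 'L': q0 → q0

q0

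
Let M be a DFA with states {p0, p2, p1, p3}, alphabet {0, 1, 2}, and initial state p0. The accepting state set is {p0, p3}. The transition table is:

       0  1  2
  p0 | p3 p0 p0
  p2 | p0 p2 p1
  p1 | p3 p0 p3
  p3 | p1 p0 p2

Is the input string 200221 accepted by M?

No

Trace: p0 -2-> p0 -0-> p3 -0-> p1 -2-> p3 -2-> p2 -1-> p2
End state p2 is not accepting.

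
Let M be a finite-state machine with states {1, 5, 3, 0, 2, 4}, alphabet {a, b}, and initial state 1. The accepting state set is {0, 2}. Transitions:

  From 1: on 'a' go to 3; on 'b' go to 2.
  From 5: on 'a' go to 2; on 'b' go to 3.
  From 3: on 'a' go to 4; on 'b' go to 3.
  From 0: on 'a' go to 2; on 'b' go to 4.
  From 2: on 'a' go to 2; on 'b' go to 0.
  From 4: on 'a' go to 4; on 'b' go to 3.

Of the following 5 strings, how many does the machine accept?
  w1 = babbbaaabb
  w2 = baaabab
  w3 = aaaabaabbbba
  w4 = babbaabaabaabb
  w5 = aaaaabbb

w1: 1 → 2 → 2 → 0 → 4 → 3 → 4 → 4 → 4 → 3 → 3  → end 3, rejected
w2: 1 → 2 → 2 → 2 → 2 → 0 → 2 → 0  → end 0, accepted
w3: 1 → 3 → 4 → 4 → 4 → 3 → 4 → 4 → 3 → 3 → 3 → 3 → 4  → end 4, rejected
w4: 1 → 2 → 2 → 0 → 4 → 4 → 4 → 3 → 4 → 4 → 3 → 4 → 4 → 3 → 3  → end 3, rejected
w5: 1 → 3 → 4 → 4 → 4 → 4 → 3 → 3 → 3  → end 3, rejected

1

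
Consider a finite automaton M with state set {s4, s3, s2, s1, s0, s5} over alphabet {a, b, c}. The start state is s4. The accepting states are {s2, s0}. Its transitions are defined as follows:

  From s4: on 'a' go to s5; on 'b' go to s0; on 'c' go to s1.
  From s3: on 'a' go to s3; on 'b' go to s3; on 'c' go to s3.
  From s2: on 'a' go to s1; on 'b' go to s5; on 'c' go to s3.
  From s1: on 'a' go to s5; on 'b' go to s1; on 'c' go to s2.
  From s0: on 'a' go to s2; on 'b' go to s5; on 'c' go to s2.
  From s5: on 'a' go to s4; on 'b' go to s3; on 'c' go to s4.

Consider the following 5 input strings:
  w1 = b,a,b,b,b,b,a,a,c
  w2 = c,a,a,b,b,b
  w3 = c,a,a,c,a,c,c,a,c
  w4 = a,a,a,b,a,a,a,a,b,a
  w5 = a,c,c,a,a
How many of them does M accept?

w1: s4 → s0 → s2 → s5 → s3 → s3 → s3 → s3 → s3 → s3  → end s3, rejected
w2: s4 → s1 → s5 → s4 → s0 → s5 → s3  → end s3, rejected
w3: s4 → s1 → s5 → s4 → s1 → s5 → s4 → s1 → s5 → s4  → end s4, rejected
w4: s4 → s5 → s4 → s5 → s3 → s3 → s3 → s3 → s3 → s3 → s3  → end s3, rejected
w5: s4 → s5 → s4 → s1 → s5 → s4  → end s4, rejected

0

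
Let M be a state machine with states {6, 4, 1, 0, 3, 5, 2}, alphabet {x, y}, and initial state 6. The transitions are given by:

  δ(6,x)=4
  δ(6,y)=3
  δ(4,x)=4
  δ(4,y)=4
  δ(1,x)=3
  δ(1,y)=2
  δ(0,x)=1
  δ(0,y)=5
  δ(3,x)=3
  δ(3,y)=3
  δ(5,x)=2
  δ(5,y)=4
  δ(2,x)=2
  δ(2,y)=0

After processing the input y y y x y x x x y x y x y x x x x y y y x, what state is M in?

6 → 3 → 3 → 3 → 3 → 3 → 3 → 3 → 3 → 3 → 3 → 3 → 3 → 3 → 3 → 3 → 3 → 3 → 3 → 3 → 3 → 3

3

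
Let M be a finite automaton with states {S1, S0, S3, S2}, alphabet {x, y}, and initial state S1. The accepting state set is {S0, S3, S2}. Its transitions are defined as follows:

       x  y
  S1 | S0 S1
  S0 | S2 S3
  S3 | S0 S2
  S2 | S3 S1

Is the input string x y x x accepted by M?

Yes

S1 → S0 → S3 → S0 → S2
End state S2 is accepting.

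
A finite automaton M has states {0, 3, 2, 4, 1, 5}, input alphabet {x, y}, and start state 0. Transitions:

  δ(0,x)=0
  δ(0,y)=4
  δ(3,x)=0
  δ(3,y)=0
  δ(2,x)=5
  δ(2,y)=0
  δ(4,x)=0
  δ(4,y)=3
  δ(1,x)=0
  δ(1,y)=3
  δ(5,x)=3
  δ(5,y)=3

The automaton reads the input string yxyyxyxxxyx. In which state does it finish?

start at 0
read 'y': 0 → 4
read 'x': 4 → 0
read 'y': 0 → 4
read 'y': 4 → 3
read 'x': 3 → 0
read 'y': 0 → 4
read 'x': 4 → 0
read 'x': 0 → 0
read 'x': 0 → 0
read 'y': 0 → 4
read 'x': 4 → 0

0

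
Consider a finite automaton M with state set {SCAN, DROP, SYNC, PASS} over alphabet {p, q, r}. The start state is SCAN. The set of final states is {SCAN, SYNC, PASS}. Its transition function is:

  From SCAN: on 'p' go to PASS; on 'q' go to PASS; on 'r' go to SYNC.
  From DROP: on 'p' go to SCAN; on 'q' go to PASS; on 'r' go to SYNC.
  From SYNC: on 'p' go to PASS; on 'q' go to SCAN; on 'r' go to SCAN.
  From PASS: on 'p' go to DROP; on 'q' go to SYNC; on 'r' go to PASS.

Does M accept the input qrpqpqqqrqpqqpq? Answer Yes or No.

Yes

SCAN → PASS → PASS → DROP → PASS → DROP → PASS → SYNC → SCAN → SYNC → SCAN → PASS → SYNC → SCAN → PASS → SYNC
End state SYNC is accepting.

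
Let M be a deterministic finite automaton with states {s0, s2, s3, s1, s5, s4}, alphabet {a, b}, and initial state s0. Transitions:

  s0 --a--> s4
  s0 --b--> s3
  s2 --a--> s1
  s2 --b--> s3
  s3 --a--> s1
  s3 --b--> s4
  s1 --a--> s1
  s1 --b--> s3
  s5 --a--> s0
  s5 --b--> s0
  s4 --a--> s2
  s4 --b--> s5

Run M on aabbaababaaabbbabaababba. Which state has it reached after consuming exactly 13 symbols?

s0 → s4 → s2 → s3 → s4 → s2 → s1 → s3 → s1 → s3 → s1 → s1 → s1 → s3
After 13 symbols: s3.

s3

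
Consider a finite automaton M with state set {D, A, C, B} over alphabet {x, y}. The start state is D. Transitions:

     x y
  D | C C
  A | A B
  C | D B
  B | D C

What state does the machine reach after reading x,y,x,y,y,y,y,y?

start at D
read 'x': D → C
read 'y': C → B
read 'x': B → D
read 'y': D → C
read 'y': C → B
read 'y': B → C
read 'y': C → B
read 'y': B → C

C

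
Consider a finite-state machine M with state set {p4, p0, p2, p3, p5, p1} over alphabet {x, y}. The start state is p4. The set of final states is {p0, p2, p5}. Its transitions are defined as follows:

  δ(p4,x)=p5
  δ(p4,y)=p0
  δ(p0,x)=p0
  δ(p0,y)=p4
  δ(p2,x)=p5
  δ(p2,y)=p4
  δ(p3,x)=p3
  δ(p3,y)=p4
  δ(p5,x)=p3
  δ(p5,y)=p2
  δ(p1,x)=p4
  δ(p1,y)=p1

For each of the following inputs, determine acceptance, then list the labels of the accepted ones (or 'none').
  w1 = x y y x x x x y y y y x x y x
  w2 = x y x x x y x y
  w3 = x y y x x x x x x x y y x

w1: p4 → p5 → p2 → p4 → p5 → p3 → p3 → p3 → p4 → p0 → p4 → p0 → p0 → p0 → p4 → p5  → end p5, accepted
w2: p4 → p5 → p2 → p5 → p3 → p3 → p4 → p5 → p2  → end p2, accepted
w3: p4 → p5 → p2 → p4 → p5 → p3 → p3 → p3 → p3 → p3 → p3 → p4 → p0 → p0  → end p0, accepted

w1, w2, w3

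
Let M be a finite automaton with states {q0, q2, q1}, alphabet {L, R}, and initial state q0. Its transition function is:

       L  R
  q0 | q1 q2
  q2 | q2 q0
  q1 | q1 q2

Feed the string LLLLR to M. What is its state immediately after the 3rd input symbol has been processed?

q0 → q1 → q1 → q1
After 3 symbols: q1.

q1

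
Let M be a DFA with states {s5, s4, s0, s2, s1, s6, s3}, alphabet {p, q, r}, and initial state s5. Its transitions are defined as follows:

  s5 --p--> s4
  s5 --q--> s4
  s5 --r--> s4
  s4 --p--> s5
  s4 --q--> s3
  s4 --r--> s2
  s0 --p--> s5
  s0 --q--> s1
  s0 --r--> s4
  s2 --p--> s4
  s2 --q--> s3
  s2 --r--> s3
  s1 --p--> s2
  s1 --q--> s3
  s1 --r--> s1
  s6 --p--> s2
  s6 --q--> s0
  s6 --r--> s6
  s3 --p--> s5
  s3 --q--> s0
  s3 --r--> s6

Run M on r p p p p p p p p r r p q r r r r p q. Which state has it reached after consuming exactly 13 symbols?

s4

start at s5
read 'r': s5 → s4
read 'p': s4 → s5
read 'p': s5 → s4
read 'p': s4 → s5
read 'p': s5 → s4
read 'p': s4 → s5
read 'p': s5 → s4
read 'p': s4 → s5
read 'p': s5 → s4
read 'r': s4 → s2
read 'r': s2 → s3
read 'p': s3 → s5
read 'q': s5 → s4
After 13 symbols: s4.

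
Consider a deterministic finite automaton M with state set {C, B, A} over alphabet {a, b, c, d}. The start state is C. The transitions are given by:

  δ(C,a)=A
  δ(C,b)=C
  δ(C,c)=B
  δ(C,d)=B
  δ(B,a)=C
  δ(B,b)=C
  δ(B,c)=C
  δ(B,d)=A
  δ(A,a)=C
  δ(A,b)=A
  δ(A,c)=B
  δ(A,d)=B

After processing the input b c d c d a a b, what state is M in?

A

Trace: C -b-> C -c-> B -d-> A -c-> B -d-> A -a-> C -a-> A -b-> A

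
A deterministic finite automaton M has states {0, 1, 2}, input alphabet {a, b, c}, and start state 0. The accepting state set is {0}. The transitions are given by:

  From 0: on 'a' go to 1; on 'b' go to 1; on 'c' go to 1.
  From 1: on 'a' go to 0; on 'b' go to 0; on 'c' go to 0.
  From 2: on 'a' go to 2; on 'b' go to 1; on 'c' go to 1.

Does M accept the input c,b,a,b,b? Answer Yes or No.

Trace: 0 -c-> 1 -b-> 0 -a-> 1 -b-> 0 -b-> 1
End state 1 is not accepting.

No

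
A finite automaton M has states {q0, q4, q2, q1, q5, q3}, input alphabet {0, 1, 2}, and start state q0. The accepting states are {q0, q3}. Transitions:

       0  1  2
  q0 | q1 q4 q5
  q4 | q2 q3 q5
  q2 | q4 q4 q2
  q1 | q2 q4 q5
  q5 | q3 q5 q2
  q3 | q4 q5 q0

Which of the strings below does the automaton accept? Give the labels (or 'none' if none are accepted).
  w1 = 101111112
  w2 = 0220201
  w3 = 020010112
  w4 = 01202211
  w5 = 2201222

w1: Trace: q0 -1-> q4 -0-> q2 -1-> q4 -1-> q3 -1-> q5 -1-> q5 -1-> q5 -1-> q5 -2-> q2  → end q2, rejected
w2: Trace: q0 -0-> q1 -2-> q5 -2-> q2 -0-> q4 -2-> q5 -0-> q3 -1-> q5  → end q5, rejected
w3: Trace: q0 -0-> q1 -2-> q5 -0-> q3 -0-> q4 -1-> q3 -0-> q4 -1-> q3 -1-> q5 -2-> q2  → end q2, rejected
w4: Trace: q0 -0-> q1 -1-> q4 -2-> q5 -0-> q3 -2-> q0 -2-> q5 -1-> q5 -1-> q5  → end q5, rejected
w5: Trace: q0 -2-> q5 -2-> q2 -0-> q4 -1-> q3 -2-> q0 -2-> q5 -2-> q2  → end q2, rejected

none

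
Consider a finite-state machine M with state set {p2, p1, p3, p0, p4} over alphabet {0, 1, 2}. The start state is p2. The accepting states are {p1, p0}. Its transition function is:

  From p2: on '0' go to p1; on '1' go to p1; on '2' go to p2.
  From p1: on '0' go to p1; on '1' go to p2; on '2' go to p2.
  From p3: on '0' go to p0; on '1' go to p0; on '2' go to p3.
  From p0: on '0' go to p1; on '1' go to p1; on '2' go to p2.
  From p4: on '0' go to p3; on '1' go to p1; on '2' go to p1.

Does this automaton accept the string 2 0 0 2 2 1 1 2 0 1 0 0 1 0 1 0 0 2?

p2 → p2 → p1 → p1 → p2 → p2 → p1 → p2 → p2 → p1 → p2 → p1 → p1 → p2 → p1 → p2 → p1 → p1 → p2
End state p2 is not accepting.

No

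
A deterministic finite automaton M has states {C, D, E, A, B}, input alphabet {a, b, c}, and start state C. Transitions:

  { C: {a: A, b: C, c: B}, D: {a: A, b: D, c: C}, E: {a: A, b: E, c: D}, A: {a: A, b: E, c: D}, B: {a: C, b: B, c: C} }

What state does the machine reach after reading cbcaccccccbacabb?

E

C → B → B → C → A → D → C → B → C → B → C → C → A → D → A → E → E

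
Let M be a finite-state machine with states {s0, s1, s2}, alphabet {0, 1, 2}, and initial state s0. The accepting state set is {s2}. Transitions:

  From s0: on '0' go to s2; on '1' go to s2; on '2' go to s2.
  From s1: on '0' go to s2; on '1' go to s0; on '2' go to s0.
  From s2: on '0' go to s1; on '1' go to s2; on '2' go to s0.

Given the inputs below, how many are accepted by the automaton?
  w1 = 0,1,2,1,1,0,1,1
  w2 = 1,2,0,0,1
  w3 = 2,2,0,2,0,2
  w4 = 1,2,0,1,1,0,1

1

w1:
  start at s0
  read '0': s0 → s2
  read '1': s2 → s2
  read '2': s2 → s0
  read '1': s0 → s2
  read '1': s2 → s2
  read '0': s2 → s1
  read '1': s1 → s0
  read '1': s0 → s2
  end s2, accepted
w2:
  start at s0
  read '1': s0 → s2
  read '2': s2 → s0
  read '0': s0 → s2
  read '0': s2 → s1
  read '1': s1 → s0
  end s0, rejected
w3:
  start at s0
  read '2': s0 → s2
  read '2': s2 → s0
  read '0': s0 → s2
  read '2': s2 → s0
  read '0': s0 → s2
  read '2': s2 → s0
  end s0, rejected
w4:
  start at s0
  read '1': s0 → s2
  read '2': s2 → s0
  read '0': s0 → s2
  read '1': s2 → s2
  read '1': s2 → s2
  read '0': s2 → s1
  read '1': s1 → s0
  end s0, rejected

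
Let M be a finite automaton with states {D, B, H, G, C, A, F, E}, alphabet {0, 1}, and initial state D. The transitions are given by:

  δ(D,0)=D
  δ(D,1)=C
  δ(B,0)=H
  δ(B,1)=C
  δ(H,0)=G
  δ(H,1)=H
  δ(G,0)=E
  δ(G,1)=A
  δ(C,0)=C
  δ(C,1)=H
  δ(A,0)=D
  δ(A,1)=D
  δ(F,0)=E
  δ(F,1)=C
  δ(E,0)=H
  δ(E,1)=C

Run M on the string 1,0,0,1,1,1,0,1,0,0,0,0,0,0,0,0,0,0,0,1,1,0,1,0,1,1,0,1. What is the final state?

D → C → C → C → H → H → H → G → A → D → D → D → D → D → D → D → D → D → D → D → C → H → G → A → D → C → H → G → A

A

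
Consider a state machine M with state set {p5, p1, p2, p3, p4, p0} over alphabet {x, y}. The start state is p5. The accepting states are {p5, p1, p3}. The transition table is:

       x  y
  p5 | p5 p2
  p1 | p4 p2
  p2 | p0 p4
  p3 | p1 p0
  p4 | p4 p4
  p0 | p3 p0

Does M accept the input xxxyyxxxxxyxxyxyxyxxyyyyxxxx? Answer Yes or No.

No

start at p5
read 'x': p5 → p5
read 'x': p5 → p5
read 'x': p5 → p5
read 'y': p5 → p2
read 'y': p2 → p4
read 'x': p4 → p4
read 'x': p4 → p4
read 'x': p4 → p4
read 'x': p4 → p4
read 'x': p4 → p4
read 'y': p4 → p4
read 'x': p4 → p4
read 'x': p4 → p4
read 'y': p4 → p4
read 'x': p4 → p4
read 'y': p4 → p4
read 'x': p4 → p4
read 'y': p4 → p4
read 'x': p4 → p4
read 'x': p4 → p4
read 'y': p4 → p4
read 'y': p4 → p4
read 'y': p4 → p4
read 'y': p4 → p4
read 'x': p4 → p4
read 'x': p4 → p4
read 'x': p4 → p4
read 'x': p4 → p4
End state p4 is not accepting.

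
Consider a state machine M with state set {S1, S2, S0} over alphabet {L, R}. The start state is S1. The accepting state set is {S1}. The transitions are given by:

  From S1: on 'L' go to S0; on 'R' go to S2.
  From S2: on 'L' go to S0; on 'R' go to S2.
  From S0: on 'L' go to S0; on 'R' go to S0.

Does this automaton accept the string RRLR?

Trace: S1 -R-> S2 -R-> S2 -L-> S0 -R-> S0
End state S0 is not accepting.

No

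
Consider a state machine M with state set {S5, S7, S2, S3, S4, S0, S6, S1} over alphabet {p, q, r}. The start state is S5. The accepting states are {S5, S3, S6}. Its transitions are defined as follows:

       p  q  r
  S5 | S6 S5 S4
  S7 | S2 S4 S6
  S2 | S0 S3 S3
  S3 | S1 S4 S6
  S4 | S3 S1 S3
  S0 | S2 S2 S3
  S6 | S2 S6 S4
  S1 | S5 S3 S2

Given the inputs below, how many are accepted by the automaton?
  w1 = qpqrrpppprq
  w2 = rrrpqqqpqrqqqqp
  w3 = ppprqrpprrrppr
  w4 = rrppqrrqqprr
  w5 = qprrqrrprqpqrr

w1: Trace: S5 -q-> S5 -p-> S6 -q-> S6 -r-> S4 -r-> S3 -p-> S1 -p-> S5 -p-> S6 -p-> S2 -r-> S3 -q-> S4  → end S4, rejected
w2: Trace: S5 -r-> S4 -r-> S3 -r-> S6 -p-> S2 -q-> S3 -q-> S4 -q-> S1 -p-> S5 -q-> S5 -r-> S4 -q-> S1 -q-> S3 -q-> S4 -q-> S1 -p-> S5  → end S5, accepted
w3: Trace: S5 -p-> S6 -p-> S2 -p-> S0 -r-> S3 -q-> S4 -r-> S3 -p-> S1 -p-> S5 -r-> S4 -r-> S3 -r-> S6 -p-> S2 -p-> S0 -r-> S3  → end S3, accepted
w4: Trace: S5 -r-> S4 -r-> S3 -p-> S1 -p-> S5 -q-> S5 -r-> S4 -r-> S3 -q-> S4 -q-> S1 -p-> S5 -r-> S4 -r-> S3  → end S3, accepted
w5: Trace: S5 -q-> S5 -p-> S6 -r-> S4 -r-> S3 -q-> S4 -r-> S3 -r-> S6 -p-> S2 -r-> S3 -q-> S4 -p-> S3 -q-> S4 -r-> S3 -r-> S6  → end S6, accepted

4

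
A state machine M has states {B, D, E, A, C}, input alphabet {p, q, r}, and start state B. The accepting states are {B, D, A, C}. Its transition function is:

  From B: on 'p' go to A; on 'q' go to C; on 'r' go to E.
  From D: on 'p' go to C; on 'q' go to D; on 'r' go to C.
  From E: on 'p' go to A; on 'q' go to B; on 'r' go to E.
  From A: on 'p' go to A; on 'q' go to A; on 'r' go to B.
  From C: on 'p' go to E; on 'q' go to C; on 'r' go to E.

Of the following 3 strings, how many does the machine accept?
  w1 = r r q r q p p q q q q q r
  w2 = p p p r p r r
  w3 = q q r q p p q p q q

w1: B → E → E → B → E → B → A → A → A → A → A → A → A → B  → end B, accepted
w2: B → A → A → A → B → A → B → E  → end E, rejected
w3: B → C → C → E → B → A → A → A → A → A → A  → end A, accepted

2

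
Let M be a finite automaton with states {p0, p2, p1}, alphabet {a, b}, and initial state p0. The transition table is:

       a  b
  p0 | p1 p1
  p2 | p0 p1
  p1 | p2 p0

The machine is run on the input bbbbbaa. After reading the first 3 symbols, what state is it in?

p0 → p1 → p0 → p1
After 3 symbols: p1.

p1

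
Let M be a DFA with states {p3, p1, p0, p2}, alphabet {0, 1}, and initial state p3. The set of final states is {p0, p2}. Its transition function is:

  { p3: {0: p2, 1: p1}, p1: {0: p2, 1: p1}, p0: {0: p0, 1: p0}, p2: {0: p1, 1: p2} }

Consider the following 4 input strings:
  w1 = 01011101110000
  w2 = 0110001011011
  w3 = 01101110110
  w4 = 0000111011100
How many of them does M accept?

w1:
  start at p3
  read '0': p3 → p2
  read '1': p2 → p2
  read '0': p2 → p1
  read '1': p1 → p1
  read '1': p1 → p1
  read '1': p1 → p1
  read '0': p1 → p2
  read '1': p2 → p2
  read '1': p2 → p2
  read '1': p2 → p2
  read '0': p2 → p1
  read '0': p1 → p2
  read '0': p2 → p1
  read '0': p1 → p2
  end p2, accepted
w2:
  start at p3
  read '0': p3 → p2
  read '1': p2 → p2
  read '1': p2 → p2
  read '0': p2 → p1
  read '0': p1 → p2
  read '0': p2 → p1
  read '1': p1 → p1
  read '0': p1 → p2
  read '1': p2 → p2
  read '1': p2 → p2
  read '0': p2 → p1
  read '1': p1 → p1
  read '1': p1 → p1
  end p1, rejected
w3:
  start at p3
  read '0': p3 → p2
  read '1': p2 → p2
  read '1': p2 → p2
  read '0': p2 → p1
  read '1': p1 → p1
  read '1': p1 → p1
  read '1': p1 → p1
  read '0': p1 → p2
  read '1': p2 → p2
  read '1': p2 → p2
  read '0': p2 → p1
  end p1, rejected
w4:
  start at p3
  read '0': p3 → p2
  read '0': p2 → p1
  read '0': p1 → p2
  read '0': p2 → p1
  read '1': p1 → p1
  read '1': p1 → p1
  read '1': p1 → p1
  read '0': p1 → p2
  read '1': p2 → p2
  read '1': p2 → p2
  read '1': p2 → p2
  read '0': p2 → p1
  read '0': p1 → p2
  end p2, accepted

2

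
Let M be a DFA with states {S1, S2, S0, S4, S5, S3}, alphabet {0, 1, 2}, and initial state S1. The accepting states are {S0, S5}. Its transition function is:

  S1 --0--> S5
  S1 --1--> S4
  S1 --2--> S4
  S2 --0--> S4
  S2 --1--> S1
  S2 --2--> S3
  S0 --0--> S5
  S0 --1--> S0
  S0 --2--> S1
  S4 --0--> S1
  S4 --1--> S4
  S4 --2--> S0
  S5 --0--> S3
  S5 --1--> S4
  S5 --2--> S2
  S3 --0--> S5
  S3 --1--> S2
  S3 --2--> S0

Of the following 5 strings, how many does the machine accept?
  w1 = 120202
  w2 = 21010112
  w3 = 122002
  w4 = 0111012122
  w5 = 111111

w1: S1 → S4 → S0 → S5 → S2 → S4 → S0  → end S0, accepted
w2: S1 → S4 → S4 → S1 → S4 → S1 → S4 → S4 → S0  → end S0, accepted
w3: S1 → S4 → S0 → S1 → S5 → S3 → S0  → end S0, accepted
w4: S1 → S5 → S4 → S4 → S4 → S1 → S4 → S0 → S0 → S1 → S4  → end S4, rejected
w5: S1 → S4 → S4 → S4 → S4 → S4 → S4  → end S4, rejected

3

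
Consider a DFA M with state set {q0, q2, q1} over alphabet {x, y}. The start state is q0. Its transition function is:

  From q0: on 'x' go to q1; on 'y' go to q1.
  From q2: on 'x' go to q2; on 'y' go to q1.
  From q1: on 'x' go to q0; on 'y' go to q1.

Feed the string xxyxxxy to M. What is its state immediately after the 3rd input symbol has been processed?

q0 → q1 → q0 → q1
After 3 symbols: q1.

q1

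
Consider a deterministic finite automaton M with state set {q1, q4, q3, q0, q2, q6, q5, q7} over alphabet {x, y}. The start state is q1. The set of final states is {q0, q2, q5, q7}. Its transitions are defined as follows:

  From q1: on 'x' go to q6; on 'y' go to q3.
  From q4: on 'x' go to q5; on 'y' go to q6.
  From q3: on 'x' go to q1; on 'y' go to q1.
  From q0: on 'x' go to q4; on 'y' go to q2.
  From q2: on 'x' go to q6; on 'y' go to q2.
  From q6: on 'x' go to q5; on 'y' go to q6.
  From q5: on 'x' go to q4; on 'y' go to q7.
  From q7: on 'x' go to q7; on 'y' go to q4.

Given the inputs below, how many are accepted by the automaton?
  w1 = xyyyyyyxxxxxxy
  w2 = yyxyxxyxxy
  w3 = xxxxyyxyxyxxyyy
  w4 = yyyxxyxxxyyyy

w1: q1 → q6 → q6 → q6 → q6 → q6 → q6 → q6 → q5 → q4 → q5 → q4 → q5 → q4 → q6  → end q6, rejected
w2: q1 → q3 → q1 → q6 → q6 → q5 → q4 → q6 → q5 → q4 → q6  → end q6, rejected
w3: q1 → q6 → q5 → q4 → q5 → q7 → q4 → q5 → q7 → q7 → q4 → q5 → q4 → q6 → q6 → q6  → end q6, rejected
w4: q1 → q3 → q1 → q3 → q1 → q6 → q6 → q5 → q4 → q5 → q7 → q4 → q6 → q6  → end q6, rejected

0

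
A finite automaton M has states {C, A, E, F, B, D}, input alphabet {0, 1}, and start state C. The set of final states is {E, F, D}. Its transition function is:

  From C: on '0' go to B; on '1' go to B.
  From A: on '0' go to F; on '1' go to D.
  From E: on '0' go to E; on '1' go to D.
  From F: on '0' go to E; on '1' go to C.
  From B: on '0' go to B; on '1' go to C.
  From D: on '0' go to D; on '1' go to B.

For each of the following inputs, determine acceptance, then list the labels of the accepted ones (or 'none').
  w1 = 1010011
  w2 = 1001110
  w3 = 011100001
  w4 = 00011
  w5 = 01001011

w1:
  start at C
  read '1': C → B
  read '0': B → B
  read '1': B → C
  read '0': C → B
  read '0': B → B
  read '1': B → C
  read '1': C → B
  end B, rejected
w2:
  start at C
  read '1': C → B
  read '0': B → B
  read '0': B → B
  read '1': B → C
  read '1': C → B
  read '1': B → C
  read '0': C → B
  end B, rejected
w3:
  start at C
  read '0': C → B
  read '1': B → C
  read '1': C → B
  read '1': B → C
  read '0': C → B
  read '0': B → B
  read '0': B → B
  read '0': B → B
  read '1': B → C
  end C, rejected
w4:
  start at C
  read '0': C → B
  read '0': B → B
  read '0': B → B
  read '1': B → C
  read '1': C → B
  end B, rejected
w5:
  start at C
  read '0': C → B
  read '1': B → C
  read '0': C → B
  read '0': B → B
  read '1': B → C
  read '0': C → B
  read '1': B → C
  read '1': C → B
  end B, rejected

none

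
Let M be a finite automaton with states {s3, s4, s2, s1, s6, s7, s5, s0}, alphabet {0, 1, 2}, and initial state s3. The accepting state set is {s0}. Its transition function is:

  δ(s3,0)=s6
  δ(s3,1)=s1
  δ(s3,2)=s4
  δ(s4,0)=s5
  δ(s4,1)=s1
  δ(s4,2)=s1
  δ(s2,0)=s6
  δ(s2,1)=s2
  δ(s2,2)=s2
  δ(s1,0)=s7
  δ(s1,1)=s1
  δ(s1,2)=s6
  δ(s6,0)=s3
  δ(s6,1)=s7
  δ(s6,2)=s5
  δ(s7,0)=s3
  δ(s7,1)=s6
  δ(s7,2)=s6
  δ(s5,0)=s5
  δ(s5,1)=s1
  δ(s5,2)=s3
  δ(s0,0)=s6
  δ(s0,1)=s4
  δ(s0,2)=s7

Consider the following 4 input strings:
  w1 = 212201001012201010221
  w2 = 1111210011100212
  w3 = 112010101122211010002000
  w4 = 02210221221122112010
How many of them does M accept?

w1: s3 → s4 → s1 → s6 → s5 → s5 → s1 → s7 → s3 → s1 → s7 → s6 → s5 → s3 → s6 → s7 → s3 → s1 → s7 → s6 → s5 → s1  → end s1, rejected
w2: s3 → s1 → s1 → s1 → s1 → s6 → s7 → s3 → s6 → s7 → s6 → s7 → s3 → s6 → s5 → s1 → s6  → end s6, rejected
w3: s3 → s1 → s1 → s6 → s3 → s1 → s7 → s6 → s3 → s1 → s1 → s6 → s5 → s3 → s1 → s1 → s7 → s6 → s3 → s6 → s3 → s4 → s5 → s5 → s5  → end s5, rejected
w4: s3 → s6 → s5 → s3 → s1 → s7 → s6 → s5 → s1 → s6 → s5 → s1 → s1 → s6 → s5 → s1 → s1 → s6 → s3 → s1 → s7  → end s7, rejected

0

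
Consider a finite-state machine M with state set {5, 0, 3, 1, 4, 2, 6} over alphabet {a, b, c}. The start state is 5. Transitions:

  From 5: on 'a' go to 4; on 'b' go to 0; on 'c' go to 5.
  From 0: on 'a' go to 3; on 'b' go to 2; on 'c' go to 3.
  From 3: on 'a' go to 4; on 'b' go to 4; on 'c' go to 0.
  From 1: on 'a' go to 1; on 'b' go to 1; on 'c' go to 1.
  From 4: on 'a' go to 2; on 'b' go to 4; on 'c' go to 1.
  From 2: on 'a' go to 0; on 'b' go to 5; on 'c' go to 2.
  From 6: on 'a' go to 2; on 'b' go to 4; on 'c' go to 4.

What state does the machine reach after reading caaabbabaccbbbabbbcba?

2

5 → 5 → 4 → 2 → 0 → 2 → 5 → 4 → 4 → 2 → 2 → 2 → 5 → 0 → 2 → 0 → 2 → 5 → 0 → 3 → 4 → 2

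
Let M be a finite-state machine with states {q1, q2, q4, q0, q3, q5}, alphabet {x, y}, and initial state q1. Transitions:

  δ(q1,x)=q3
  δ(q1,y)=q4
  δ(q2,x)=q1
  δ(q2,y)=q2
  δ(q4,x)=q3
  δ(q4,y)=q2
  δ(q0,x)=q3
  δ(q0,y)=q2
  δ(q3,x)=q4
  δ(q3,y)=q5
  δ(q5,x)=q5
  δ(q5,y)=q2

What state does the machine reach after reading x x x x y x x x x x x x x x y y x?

start at q1
read 'x': q1 → q3
read 'x': q3 → q4
read 'x': q4 → q3
read 'x': q3 → q4
read 'y': q4 → q2
read 'x': q2 → q1
read 'x': q1 → q3
read 'x': q3 → q4
read 'x': q4 → q3
read 'x': q3 → q4
read 'x': q4 → q3
read 'x': q3 → q4
read 'x': q4 → q3
read 'x': q3 → q4
read 'y': q4 → q2
read 'y': q2 → q2
read 'x': q2 → q1

q1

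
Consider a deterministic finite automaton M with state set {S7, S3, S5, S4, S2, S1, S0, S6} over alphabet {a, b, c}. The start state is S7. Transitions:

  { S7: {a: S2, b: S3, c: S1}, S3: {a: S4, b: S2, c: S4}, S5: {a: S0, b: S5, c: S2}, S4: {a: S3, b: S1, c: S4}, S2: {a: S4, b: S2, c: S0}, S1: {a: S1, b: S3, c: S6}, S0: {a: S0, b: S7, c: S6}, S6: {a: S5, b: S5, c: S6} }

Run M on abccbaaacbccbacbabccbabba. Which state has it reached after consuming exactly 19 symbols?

S7 → S2 → S2 → S0 → S6 → S5 → S0 → S0 → S0 → S6 → S5 → S2 → S0 → S7 → S2 → S0 → S7 → S2 → S2 → S0
After 19 symbols: S0.

S0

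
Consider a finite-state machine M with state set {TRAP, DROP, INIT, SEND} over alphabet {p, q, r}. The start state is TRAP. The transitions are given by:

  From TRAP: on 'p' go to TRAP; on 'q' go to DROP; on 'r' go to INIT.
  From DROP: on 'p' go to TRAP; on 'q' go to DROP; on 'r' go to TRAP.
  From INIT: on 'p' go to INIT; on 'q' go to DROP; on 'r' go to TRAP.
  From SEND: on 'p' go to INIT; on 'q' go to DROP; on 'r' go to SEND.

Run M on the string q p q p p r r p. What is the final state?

TRAP → DROP → TRAP → DROP → TRAP → TRAP → INIT → TRAP → TRAP

TRAP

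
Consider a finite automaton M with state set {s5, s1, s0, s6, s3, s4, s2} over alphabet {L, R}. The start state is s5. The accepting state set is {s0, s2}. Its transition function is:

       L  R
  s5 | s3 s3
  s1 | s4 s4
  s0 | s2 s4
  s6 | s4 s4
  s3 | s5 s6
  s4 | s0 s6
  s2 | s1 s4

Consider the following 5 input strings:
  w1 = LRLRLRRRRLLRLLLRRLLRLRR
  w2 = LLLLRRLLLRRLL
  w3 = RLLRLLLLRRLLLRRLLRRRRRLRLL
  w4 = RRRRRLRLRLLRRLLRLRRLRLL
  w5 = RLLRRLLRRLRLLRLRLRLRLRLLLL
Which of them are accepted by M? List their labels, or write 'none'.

w2, w3, w4

w1: s5 → s3 → s6 → s4 → s6 → s4 → s6 → s4 → s6 → s4 → s0 → s2 → s4 → s0 → s2 → s1 → s4 → s6 → s4 → s0 → s4 → s0 → s4 → s6  → end s6, rejected
w2: s5 → s3 → s5 → s3 → s5 → s3 → s6 → s4 → s0 → s2 → s4 → s6 → s4 → s0  → end s0, accepted
w3: s5 → s3 → s5 → s3 → s6 → s4 → s0 → s2 → s1 → s4 → s6 → s4 → s0 → s2 → s4 → s6 → s4 → s0 → s4 → s6 → s4 → s6 → s4 → s0 → s4 → s0 → s2  → end s2, accepted
w4: s5 → s3 → s6 → s4 → s6 → s4 → s0 → s4 → s0 → s4 → s0 → s2 → s4 → s6 → s4 → s0 → s4 → s0 → s4 → s6 → s4 → s6 → s4 → s0  → end s0, accepted
w5: s5 → s3 → s5 → s3 → s6 → s4 → s0 → s2 → s4 → s6 → s4 → s6 → s4 → s0 → s4 → s0 → s4 → s0 → s4 → s0 → s4 → s0 → s4 → s0 → s2 → s1 → s4  → end s4, rejected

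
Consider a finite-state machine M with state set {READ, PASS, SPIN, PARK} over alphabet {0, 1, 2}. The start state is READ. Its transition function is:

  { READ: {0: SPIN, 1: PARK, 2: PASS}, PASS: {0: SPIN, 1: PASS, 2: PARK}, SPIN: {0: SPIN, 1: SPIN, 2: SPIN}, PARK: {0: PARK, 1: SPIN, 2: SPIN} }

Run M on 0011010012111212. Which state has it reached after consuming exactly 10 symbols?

SPIN

start at READ
read '0': READ → SPIN
read '0': SPIN → SPIN
read '1': SPIN → SPIN
read '1': SPIN → SPIN
read '0': SPIN → SPIN
read '1': SPIN → SPIN
read '0': SPIN → SPIN
read '0': SPIN → SPIN
read '1': SPIN → SPIN
read '2': SPIN → SPIN
After 10 symbols: SPIN.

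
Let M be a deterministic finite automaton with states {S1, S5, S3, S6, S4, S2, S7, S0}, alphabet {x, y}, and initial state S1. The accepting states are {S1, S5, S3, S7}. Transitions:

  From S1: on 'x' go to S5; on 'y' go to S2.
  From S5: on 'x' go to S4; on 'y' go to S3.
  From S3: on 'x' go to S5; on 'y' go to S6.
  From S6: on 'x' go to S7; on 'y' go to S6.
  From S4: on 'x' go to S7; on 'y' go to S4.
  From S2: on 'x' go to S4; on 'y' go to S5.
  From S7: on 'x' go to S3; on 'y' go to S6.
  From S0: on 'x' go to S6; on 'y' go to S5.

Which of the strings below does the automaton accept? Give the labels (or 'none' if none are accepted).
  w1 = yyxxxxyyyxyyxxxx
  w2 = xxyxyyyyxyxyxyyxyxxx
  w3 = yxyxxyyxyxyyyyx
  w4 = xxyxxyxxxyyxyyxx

w2, w3, w4

w1:
  start at S1
  read 'y': S1 → S2
  read 'y': S2 → S5
  read 'x': S5 → S4
  read 'x': S4 → S7
  read 'x': S7 → S3
  read 'x': S3 → S5
  read 'y': S5 → S3
  read 'y': S3 → S6
  read 'y': S6 → S6
  read 'x': S6 → S7
  read 'y': S7 → S6
  read 'y': S6 → S6
  read 'x': S6 → S7
  read 'x': S7 → S3
  read 'x': S3 → S5
  read 'x': S5 → S4
  end S4, rejected
w2:
  start at S1
  read 'x': S1 → S5
  read 'x': S5 → S4
  read 'y': S4 → S4
  read 'x': S4 → S7
  read 'y': S7 → S6
  read 'y': S6 → S6
  read 'y': S6 → S6
  read 'y': S6 → S6
  read 'x': S6 → S7
  read 'y': S7 → S6
  read 'x': S6 → S7
  read 'y': S7 → S6
  read 'x': S6 → S7
  read 'y': S7 → S6
  read 'y': S6 → S6
  read 'x': S6 → S7
  read 'y': S7 → S6
  read 'x': S6 → S7
  read 'x': S7 → S3
  read 'x': S3 → S5
  end S5, accepted
w3:
  start at S1
  read 'y': S1 → S2
  read 'x': S2 → S4
  read 'y': S4 → S4
  read 'x': S4 → S7
  read 'x': S7 → S3
  read 'y': S3 → S6
  read 'y': S6 → S6
  read 'x': S6 → S7
  read 'y': S7 → S6
  read 'x': S6 → S7
  read 'y': S7 → S6
  read 'y': S6 → S6
  read 'y': S6 → S6
  read 'y': S6 → S6
  read 'x': S6 → S7
  end S7, accepted
w4:
  start at S1
  read 'x': S1 → S5
  read 'x': S5 → S4
  read 'y': S4 → S4
  read 'x': S4 → S7
  read 'x': S7 → S3
  read 'y': S3 → S6
  read 'x': S6 → S7
  read 'x': S7 → S3
  read 'x': S3 → S5
  read 'y': S5 → S3
  read 'y': S3 → S6
  read 'x': S6 → S7
  read 'y': S7 → S6
  read 'y': S6 → S6
  read 'x': S6 → S7
  read 'x': S7 → S3
  end S3, accepted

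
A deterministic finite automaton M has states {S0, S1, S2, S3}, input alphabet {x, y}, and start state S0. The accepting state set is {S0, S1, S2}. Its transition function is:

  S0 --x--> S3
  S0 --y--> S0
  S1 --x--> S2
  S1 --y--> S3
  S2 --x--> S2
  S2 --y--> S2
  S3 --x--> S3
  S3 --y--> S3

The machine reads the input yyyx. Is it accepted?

start at S0
read 'y': S0 → S0
read 'y': S0 → S0
read 'y': S0 → S0
read 'x': S0 → S3
End state S3 is not accepting.

No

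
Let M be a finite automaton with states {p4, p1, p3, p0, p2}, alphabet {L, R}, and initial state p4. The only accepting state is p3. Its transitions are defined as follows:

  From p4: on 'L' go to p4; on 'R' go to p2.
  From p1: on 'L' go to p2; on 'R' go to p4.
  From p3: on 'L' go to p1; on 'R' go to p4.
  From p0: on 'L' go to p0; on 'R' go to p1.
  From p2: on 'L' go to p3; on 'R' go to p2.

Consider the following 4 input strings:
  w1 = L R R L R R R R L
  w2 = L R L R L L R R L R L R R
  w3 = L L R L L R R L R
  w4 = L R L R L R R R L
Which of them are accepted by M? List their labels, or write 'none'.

w1: p4 → p4 → p2 → p2 → p3 → p4 → p2 → p2 → p2 → p3  → end p3, accepted
w2: p4 → p4 → p2 → p3 → p4 → p4 → p4 → p2 → p2 → p3 → p4 → p4 → p2 → p2  → end p2, rejected
w3: p4 → p4 → p4 → p2 → p3 → p1 → p4 → p2 → p3 → p4  → end p4, rejected
w4: p4 → p4 → p2 → p3 → p4 → p4 → p2 → p2 → p2 → p3  → end p3, accepted

w1, w4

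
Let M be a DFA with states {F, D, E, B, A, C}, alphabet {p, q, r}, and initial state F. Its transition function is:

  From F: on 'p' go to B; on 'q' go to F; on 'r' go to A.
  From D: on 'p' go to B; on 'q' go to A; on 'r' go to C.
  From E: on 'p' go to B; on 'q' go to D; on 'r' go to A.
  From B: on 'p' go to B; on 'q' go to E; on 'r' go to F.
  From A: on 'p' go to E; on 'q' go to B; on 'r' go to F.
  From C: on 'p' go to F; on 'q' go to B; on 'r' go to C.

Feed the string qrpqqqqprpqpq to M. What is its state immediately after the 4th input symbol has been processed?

F → F → A → E → D
After 4 symbols: D.

D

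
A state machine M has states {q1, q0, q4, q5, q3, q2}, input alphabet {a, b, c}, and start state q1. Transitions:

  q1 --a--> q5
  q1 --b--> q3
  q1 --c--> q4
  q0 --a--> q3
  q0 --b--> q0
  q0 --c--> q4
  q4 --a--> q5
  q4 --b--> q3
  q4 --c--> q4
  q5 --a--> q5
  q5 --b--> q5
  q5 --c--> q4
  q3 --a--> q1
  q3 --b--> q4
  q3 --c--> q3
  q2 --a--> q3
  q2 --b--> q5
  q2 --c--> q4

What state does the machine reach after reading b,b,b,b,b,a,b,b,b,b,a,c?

Trace: q1 -b-> q3 -b-> q4 -b-> q3 -b-> q4 -b-> q3 -a-> q1 -b-> q3 -b-> q4 -b-> q3 -b-> q4 -a-> q5 -c-> q4

q4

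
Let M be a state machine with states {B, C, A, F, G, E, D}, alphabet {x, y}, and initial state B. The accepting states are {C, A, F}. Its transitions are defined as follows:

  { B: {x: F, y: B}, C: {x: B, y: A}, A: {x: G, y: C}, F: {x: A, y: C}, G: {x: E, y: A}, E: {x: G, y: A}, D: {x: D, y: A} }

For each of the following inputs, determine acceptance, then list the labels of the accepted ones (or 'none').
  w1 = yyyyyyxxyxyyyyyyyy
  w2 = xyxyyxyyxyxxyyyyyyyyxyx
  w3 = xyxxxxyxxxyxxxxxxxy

w1: Trace: B -y-> B -y-> B -y-> B -y-> B -y-> B -y-> B -x-> F -x-> A -y-> C -x-> B -y-> B -y-> B -y-> B -y-> B -y-> B -y-> B -y-> B -y-> B  → end B, rejected
w2: Trace: B -x-> F -y-> C -x-> B -y-> B -y-> B -x-> F -y-> C -y-> A -x-> G -y-> A -x-> G -x-> E -y-> A -y-> C -y-> A -y-> C -y-> A -y-> C -y-> A -y-> C -x-> B -y-> B -x-> F  → end F, accepted
w3: Trace: B -x-> F -y-> C -x-> B -x-> F -x-> A -x-> G -y-> A -x-> G -x-> E -x-> G -y-> A -x-> G -x-> E -x-> G -x-> E -x-> G -x-> E -x-> G -y-> A  → end A, accepted

w2, w3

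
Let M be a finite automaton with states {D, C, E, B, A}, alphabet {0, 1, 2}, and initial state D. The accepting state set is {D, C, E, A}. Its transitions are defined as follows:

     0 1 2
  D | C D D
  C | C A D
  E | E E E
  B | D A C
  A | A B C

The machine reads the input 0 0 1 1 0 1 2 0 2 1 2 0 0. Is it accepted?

Yes

D → C → C → A → B → D → D → D → C → D → D → D → C → C
End state C is accepting.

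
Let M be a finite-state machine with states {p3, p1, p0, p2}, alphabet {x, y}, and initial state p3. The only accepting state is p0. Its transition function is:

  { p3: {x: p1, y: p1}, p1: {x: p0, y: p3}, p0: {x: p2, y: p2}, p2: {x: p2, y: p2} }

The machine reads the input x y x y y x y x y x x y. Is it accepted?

No

start at p3
read 'x': p3 → p1
read 'y': p1 → p3
read 'x': p3 → p1
read 'y': p1 → p3
read 'y': p3 → p1
read 'x': p1 → p0
read 'y': p0 → p2
read 'x': p2 → p2
read 'y': p2 → p2
read 'x': p2 → p2
read 'x': p2 → p2
read 'y': p2 → p2
End state p2 is not accepting.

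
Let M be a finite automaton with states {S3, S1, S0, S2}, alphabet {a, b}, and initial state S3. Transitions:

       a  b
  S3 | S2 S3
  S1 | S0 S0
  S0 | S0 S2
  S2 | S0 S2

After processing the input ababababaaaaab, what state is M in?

S2

S3 → S2 → S2 → S0 → S2 → S0 → S2 → S0 → S2 → S0 → S0 → S0 → S0 → S0 → S2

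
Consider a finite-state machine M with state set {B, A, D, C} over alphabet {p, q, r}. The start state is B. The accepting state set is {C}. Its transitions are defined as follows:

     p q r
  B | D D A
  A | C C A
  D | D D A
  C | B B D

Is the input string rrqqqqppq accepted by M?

No

B → A → A → C → B → D → D → D → D → D
End state D is not accepting.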